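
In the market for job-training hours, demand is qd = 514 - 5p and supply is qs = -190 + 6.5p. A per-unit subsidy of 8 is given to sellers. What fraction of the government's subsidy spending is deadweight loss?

DWL / government spending = 130/2651

Pre-subsidy: 514 - 5p = -190 + 6.5p gives p* = 1408/23, q* = 4782/23.
With the subsidy, sellers receive ps = pb + 8 for each unit, where pb is the price buyers pay.
Supply in terms of pb becomes qs = -190 + 6.5(pb + 8) = -138 + 6.5pb. Setting this equal to demand: 514 - 5pb = -138 + 6.5pb, so pb = 1304/23.
Sellers receive ps = 1304/23 + 8 = 1488/23; q' = 514 − 5·(1304/23) = 5302/23.
ΔCS = ½(4782/23 + 5302/23)(1408/23 − 1304/23) = 524368/529; ΔPS = ½(4782/23 + 5302/23)(1488/23 − 1408/23) = 403360/529.
Government spending = 8 × 5302/23 = 42416/23.
DWL = ½ × 8 × (5302/23 − 4782/23) = 2080/23; fraction = (2080/23) / (42416/23) = 130/2651.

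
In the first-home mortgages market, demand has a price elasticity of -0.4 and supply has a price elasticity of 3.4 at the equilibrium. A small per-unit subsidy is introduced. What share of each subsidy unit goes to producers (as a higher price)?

Producer share = 2/19

For a small subsidy around the equilibrium, the benefit split depends on the relative slopes, which at a point are proportional to the elasticities.
Buyer share = εs/(εs + |εd|) = 3.4/(3.4 + 0.4) = 17/19; seller share = |εd|/(εs + |εd|) = 2/19.
So producers capture 2/19 of the subsidy.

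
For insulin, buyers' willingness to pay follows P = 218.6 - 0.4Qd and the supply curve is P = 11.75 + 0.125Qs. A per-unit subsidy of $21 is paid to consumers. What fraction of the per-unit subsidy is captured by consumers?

Consumer share = 16/21

Pre-subsidy: 218.6 - 0.4Q = 11.75 + 0.125Q gives Q* = 394 and P* = 61.
With the rebate, buyers effectively pay Pb = Ps − 21, where Ps is the price sellers receive.
On the curves, Pb = 218.6 - 0.4Q and Ps = 11.75 + 0.125Q; the wedge Ps − Pb = 21 gives 11.75 + 0.125Q − (218.6 - 0.4Q) = 21, so Q' = 434.
Then Pb = 218.6 − 0.4·434 = 45 and Ps = 11.75 + 0.125·434 = 66.
Buyers' price falls by P* − Pb = 61 − 45 = 16; sellers' price rises by Ps − P* = 66 − 61 = 5.
So consumers capture 16/21 = 16/21 of each unit of subsidy.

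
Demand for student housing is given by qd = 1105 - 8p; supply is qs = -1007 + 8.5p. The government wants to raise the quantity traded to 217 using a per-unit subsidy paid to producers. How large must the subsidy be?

Required subsidy s = 33 per unit

At q = 217, invert demand for the buyer price: pb = (1105 − 217)/8 = 111; invert supply for the seller price: ps = (217 − (-1007))/8.5 = 144.
The subsidy must fill the gap: s = ps − pb = 144 − 111 = 33.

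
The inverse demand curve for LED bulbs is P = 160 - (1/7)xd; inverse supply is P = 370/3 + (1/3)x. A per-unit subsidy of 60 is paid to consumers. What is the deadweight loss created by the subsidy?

Pre-subsidy: 160 - (1/7)x = 370/3 + (1/3)x gives x* = 77 and P* = 149.
With the rebate, buyers effectively pay Pb = Ps − 60, where Ps is the price sellers receive.
On the curves, Pb = 160 - (1/7)x and Ps = 370/3 + (1/3)x; the wedge Ps − Pb = 60 gives 370/3 + (1/3)x − (160 - (1/7)x) = 60, so x' = 203.
Then Pb = 160 − (1/7)·203 = 131 and Ps = 370/3 + (1/3)·203 = 191.
The subsidy expands output by 203 − 77 = 126 past the efficient level; on those units the gap between marginal cost and willingness to pay runs from 0 up to 60.
DWL = ½ × 60 × 126 = 3780.

Deadweight loss = 3780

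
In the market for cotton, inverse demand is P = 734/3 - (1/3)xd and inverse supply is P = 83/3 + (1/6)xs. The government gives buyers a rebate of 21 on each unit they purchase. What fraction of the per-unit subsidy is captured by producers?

Pre-subsidy: 734/3 - (1/3)x = 83/3 + (1/6)x gives x* = 434 and P* = 100.
With the rebate, buyers effectively pay Pb = Ps − 21, where Ps is the price sellers receive.
On the curves, Pb = 734/3 - (1/3)x and Ps = 83/3 + (1/6)x; the wedge Ps − Pb = 21 gives 83/3 + (1/6)x − (734/3 - (1/3)x) = 21, so x' = 476.
Then Pb = 734/3 − (1/3)·476 = 86 and Ps = 83/3 + (1/6)·476 = 107.
Buyers' price falls by P* − Pb = 100 − 86 = 14; sellers' price rises by Ps − P* = 107 − 100 = 7.
So producers capture 7/21 = 1/3 of each unit of subsidy.

Producer share = 1/3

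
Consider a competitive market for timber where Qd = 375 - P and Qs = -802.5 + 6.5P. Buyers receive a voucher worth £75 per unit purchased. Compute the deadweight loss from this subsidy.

Deadweight loss = £2437.5

Pre-subsidy: 375 - P = -802.5 + 6.5P gives P* = 157, Q* = 218.
With the rebate, buyers effectively pay Pb = Ps − 75, where Ps is the price sellers receive.
Demand in terms of Ps becomes Qd = 375 − 1(Ps − 75) = 450 - Ps. Setting this equal to supply: 450 - Ps = -802.5 + 6.5Ps, so Ps = 167.
Buyers pay Pb = 167 − 75 = 92; Q' = -802.5 + 6.5·167 = 283.
The subsidy expands output by 283 − 218 = 65 past the efficient level; on those units the gap between marginal cost and willingness to pay runs from 0 up to 75.
DWL = ½ × 75 × 65 = 2437.5.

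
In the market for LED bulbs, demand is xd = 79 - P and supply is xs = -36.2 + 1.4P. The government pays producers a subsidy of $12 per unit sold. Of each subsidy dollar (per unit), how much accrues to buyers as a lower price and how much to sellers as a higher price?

Buyers gain $7 per unit; sellers gain $5 per unit

Pre-subsidy: 79 - P = -36.2 + 1.4P gives P* = 48, x* = 31.
With the subsidy, sellers receive Ps = Pb + 12 for each unit, where Pb is the price buyers pay.
Supply in terms of Pb becomes xs = -36.2 + 1.4(Pb + 12) = -19.4 + 1.4Pb. Setting this equal to demand: 79 - Pb = -19.4 + 1.4Pb, so Pb = 41.
Sellers receive Ps = 41 + 12 = 53; x' = 79 − 1·41 = 38.
Buyers' price falls by P* − Pb = 48 − 41 = 7; sellers' price rises by Ps − P* = 53 − 48 = 5.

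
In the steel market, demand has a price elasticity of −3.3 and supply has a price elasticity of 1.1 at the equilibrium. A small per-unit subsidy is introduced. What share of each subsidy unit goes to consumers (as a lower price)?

For a small subsidy around the equilibrium, the benefit split depends on the relative slopes, which at a point are proportional to the elasticities.
Buyer share = εs/(εs + |εd|) = 1.1/(1.1 + 3.3) = 0.25; seller share = |εd|/(εs + |εd|) = 0.75.

Consumer share = 0.25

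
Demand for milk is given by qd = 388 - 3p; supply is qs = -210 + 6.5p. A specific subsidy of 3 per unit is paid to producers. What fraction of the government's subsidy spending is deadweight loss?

DWL / government spending = 117/7802

Pre-subsidy: 388 - 3p = -210 + 6.5p gives p* = 1196/19, q* = 3784/19.
With the subsidy, sellers receive ps = pb + 3 for each unit, where pb is the price buyers pay.
Supply in terms of pb becomes qs = -210 + 6.5(pb + 3) = -190.5 + 6.5pb. Setting this equal to demand: 388 - 3pb = -190.5 + 6.5pb, so pb = 1157/19.
Sellers receive ps = 1157/19 + 3 = 1214/19; q' = 388 − 3·(1157/19) = 3901/19.
ΔCS = ½(3784/19 + 3901/19)(1196/19 − 1157/19) = 299715/722; ΔPS = ½(3784/19 + 3901/19)(1214/19 − 1196/19) = 69165/361.
Government spending = 3 × 3901/19 = 11703/19.
DWL = ½ × 3 × (3901/19 − 3784/19) = 351/38; fraction = (351/38) / (11703/19) = 117/7802.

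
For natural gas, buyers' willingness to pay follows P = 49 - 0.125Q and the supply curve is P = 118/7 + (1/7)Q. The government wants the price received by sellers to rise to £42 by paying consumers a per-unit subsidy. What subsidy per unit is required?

At a seller price of 42, quantity supplied is -118 + 7·42 = 176.
Buyers absorb 176 only when they pay Pb = 49 − 0.125·176 = 27.
s = Ps − Pb = 42 − 27 = 15.

Required subsidy s = £15 per unit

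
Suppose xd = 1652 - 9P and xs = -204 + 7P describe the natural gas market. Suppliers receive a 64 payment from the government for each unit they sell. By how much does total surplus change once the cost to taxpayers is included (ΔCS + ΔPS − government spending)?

Pre-subsidy: 1652 - 9P = -204 + 7P gives P* = 116, x* = 608.
With the subsidy, sellers receive Ps = Pb + 64 for each unit, where Pb is the price buyers pay.
Supply in terms of Pb becomes xs = -204 + 7(Pb + 64) = 244 + 7Pb. Setting this equal to demand: 1652 - 9Pb = 244 + 7Pb, so Pb = 88.
Sellers receive Ps = 88 + 64 = 152; x' = 1652 − 9·88 = 860.
ΔCS = ½(608 + 860)(116 − 88) = 20552; ΔPS = ½(608 + 860)(152 − 116) = 26424.
Government spending = 64 × 860 = 55040.
Net change = 20552 + 26424 − 55040 = -8064. The loss equals the DWL triangle ½·64·252.

Net change in total surplus = -8064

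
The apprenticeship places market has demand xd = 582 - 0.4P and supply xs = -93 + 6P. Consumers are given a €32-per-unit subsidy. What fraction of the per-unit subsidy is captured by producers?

Producer share = 0.0625

Pre-subsidy: 582 - 0.4P = -93 + 6P gives P* = 105.46875, x* = 539.8125.
With the rebate, buyers effectively pay Pb = Ps − 32, where Ps is the price sellers receive.
Demand in terms of Ps becomes xd = 582 − 0.4(Ps − 32) = 594.8 - 0.4Ps. Setting this equal to supply: 594.8 - 0.4Ps = -93 + 6Ps, so Ps = 107.46875.
Buyers pay Pb = 107.46875 − 32 = 75.46875; x' = -93 + 6·107.46875 = 551.8125.
Buyers' price falls by P* − Pb = 105.46875 − 75.46875 = 30; sellers' price rises by Ps − P* = 107.46875 − 105.46875 = 2.
So producers capture 2/32 = 0.0625 of each unit of subsidy.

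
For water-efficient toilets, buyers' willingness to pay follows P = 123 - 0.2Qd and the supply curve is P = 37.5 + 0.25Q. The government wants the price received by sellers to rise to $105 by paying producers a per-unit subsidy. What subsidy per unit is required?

Required subsidy s = $36 per unit

At a seller price of 105, quantity supplied is -150 + 4·105 = 270.
Buyers absorb 270 only when they pay Pb = 123 − 0.2·270 = 69.
s = Ps − Pb = 105 − 69 = 36.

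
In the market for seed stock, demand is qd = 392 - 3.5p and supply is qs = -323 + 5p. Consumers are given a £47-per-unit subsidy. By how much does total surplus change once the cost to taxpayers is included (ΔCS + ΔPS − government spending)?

Pre-subsidy: 392 - 3.5p = -323 + 5p gives p* = 1430/17, q* = 1659/17.
With the rebate, buyers effectively pay pb = ps − 47, where ps is the price sellers receive.
Demand in terms of ps becomes qd = 392 − 3.5(ps − 47) = 556.5 - 3.5ps. Setting this equal to supply: 556.5 - 3.5ps = -323 + 5ps, so ps = 1759/17.
Buyers pay pb = 1759/17 − 47 = 960/17; q' = -323 + 5·(1759/17) = 3304/17.
ΔCS = ½(1659/17 + 3304/17)(1430/17 − 960/17) = 1166305/289; ΔPS = ½(1659/17 + 3304/17)(1759/17 − 1430/17) = 1632827/578.
Government spending = 47 × 3304/17 = 155288/17.
Net change = 1166305/289 + 1632827/578 − 155288/17 = -77315/34. The loss equals the DWL triangle ½·47·1645/17.

Net change in total surplus = -77315/34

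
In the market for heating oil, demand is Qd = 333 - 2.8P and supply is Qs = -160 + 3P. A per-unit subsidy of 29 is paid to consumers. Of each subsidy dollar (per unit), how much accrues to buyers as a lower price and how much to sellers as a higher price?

Buyers gain 15 per unit; sellers gain 14 per unit

Pre-subsidy: 333 - 2.8P = -160 + 3P gives P* = 85, Q* = 95.
With the rebate, buyers effectively pay Pb = Ps − 29, where Ps is the price sellers receive.
Demand in terms of Ps becomes Qd = 333 − 2.8(Ps − 29) = 414.2 - 2.8Ps. Setting this equal to supply: 414.2 - 2.8Ps = -160 + 3Ps, so Ps = 99.
Buyers pay Pb = 99 − 29 = 70; Q' = -160 + 3·99 = 137.
Buyers' price falls by P* − Pb = 85 − 70 = 15; sellers' price rises by Ps − P* = 99 − 85 = 14.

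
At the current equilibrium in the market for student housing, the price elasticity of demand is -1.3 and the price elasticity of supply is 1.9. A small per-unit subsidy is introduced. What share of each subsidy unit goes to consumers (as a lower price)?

Consumer share = 0.59375

For a small subsidy around the equilibrium, the benefit split depends on the relative slopes, which at a point are proportional to the elasticities.
Buyer share = εs/(εs + |εd|) = 1.9/(1.9 + 1.3) = 0.59375; seller share = |εd|/(εs + |εd|) = 0.40625.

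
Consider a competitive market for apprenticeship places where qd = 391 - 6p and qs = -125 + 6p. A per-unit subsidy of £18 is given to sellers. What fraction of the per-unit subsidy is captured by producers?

Pre-subsidy: 391 - 6p = -125 + 6p gives p* = 43, q* = 133.
With the subsidy, sellers receive ps = pb + 18 for each unit, where pb is the price buyers pay.
Supply in terms of pb becomes qs = -125 + 6(pb + 18) = -17 + 6pb. Setting this equal to demand: 391 - 6pb = -17 + 6pb, so pb = 34.
Sellers receive ps = 34 + 18 = 52; q' = 391 − 6·34 = 187.
Buyers' price falls by p* − pb = 43 − 34 = 9; sellers' price rises by ps − p* = 52 − 43 = 9.
So producers capture 9/18 = 0.5 of each unit of subsidy.

Producer share = 0.5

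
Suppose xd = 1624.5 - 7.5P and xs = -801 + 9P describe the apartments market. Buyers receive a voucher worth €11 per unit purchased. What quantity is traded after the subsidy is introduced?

x' = 567

Pre-subsidy: 1624.5 - 7.5P = -801 + 9P gives P* = 147, x* = 522.
With the rebate, buyers effectively pay Pb = Ps − 11, where Ps is the price sellers receive.
Demand in terms of Ps becomes xd = 1624.5 − 7.5(Ps − 11) = 1707 - 7.5Ps. Setting this equal to supply: 1707 - 7.5Ps = -801 + 9Ps, so Ps = 152.
Buyers pay Pb = 152 − 11 = 141; x' = -801 + 9·152 = 567.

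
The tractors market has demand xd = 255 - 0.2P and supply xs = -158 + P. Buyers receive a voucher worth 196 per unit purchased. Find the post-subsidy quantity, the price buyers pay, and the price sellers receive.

Pre-subsidy: 255 - 0.2P = -158 + P gives P* = 2065/6, x* = 1117/6.
With the rebate, buyers effectively pay Pb = Ps − 196, where Ps is the price sellers receive.
Demand in terms of Ps becomes xd = 255 − 0.2(Ps − 196) = 294.2 - 0.2Ps. Setting this equal to supply: 294.2 - 0.2Ps = -158 + Ps, so Ps = 2261/6.
Buyers pay Pb = 2261/6 − 196 = 1085/6; x' = -158 + 1·(2261/6) = 1313/6.

x' = 1313/6; buyers pay 1085/6; sellers receive 2261/6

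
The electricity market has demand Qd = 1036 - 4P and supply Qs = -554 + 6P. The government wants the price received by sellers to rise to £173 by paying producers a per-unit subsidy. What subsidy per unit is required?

At a seller price of 173, quantity supplied is -554 + 6·173 = 484.
Buyers absorb 484 only when they pay Pb with 1036 − 4·Pb = 484, i.e. Pb = 138.
s = Ps − Pb = 173 − 138 = 35.

Required subsidy s = £35 per unit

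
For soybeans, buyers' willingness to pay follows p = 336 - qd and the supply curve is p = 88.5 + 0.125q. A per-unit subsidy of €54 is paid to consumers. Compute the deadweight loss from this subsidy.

Deadweight loss = €1296

Pre-subsidy: 336 - q = 88.5 + 0.125q gives q* = 220 and p* = 116.
With the rebate, buyers effectively pay pb = ps − 54, where ps is the price sellers receive.
On the curves, pb = 336 - q and ps = 88.5 + 0.125q; the wedge ps − pb = 54 gives 88.5 + 0.125q − (336 - q) = 54, so q' = 268.
Then pb = 336 − 1·268 = 68 and ps = 88.5 + 0.125·268 = 122.
The subsidy expands output by 268 − 220 = 48 past the efficient level; on those units the gap between marginal cost and willingness to pay runs from 0 up to 54.
DWL = ½ × 54 × 48 = 1296.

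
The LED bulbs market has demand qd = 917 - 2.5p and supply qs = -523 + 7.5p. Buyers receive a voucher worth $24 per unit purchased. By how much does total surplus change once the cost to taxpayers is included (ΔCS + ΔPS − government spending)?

Net change in total surplus = -$540

Pre-subsidy: 917 - 2.5p = -523 + 7.5p gives p* = 144, q* = 557.
With the rebate, buyers effectively pay pb = ps − 24, where ps is the price sellers receive.
Demand in terms of ps becomes qd = 917 − 2.5(ps − 24) = 977 - 2.5ps. Setting this equal to supply: 977 - 2.5ps = -523 + 7.5ps, so ps = 150.
Buyers pay pb = 150 − 24 = 126; q' = -523 + 7.5·150 = 602.
ΔCS = ½(557 + 602)(144 − 126) = 10431; ΔPS = ½(557 + 602)(150 − 144) = 3477.
Government spending = 24 × 602 = 14448.
Net change = 10431 + 3477 − 14448 = -540. The loss equals the DWL triangle ½·24·45.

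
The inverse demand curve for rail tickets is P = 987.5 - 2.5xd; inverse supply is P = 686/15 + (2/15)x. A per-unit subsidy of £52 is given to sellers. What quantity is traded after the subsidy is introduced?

Pre-subsidy: 987.5 - 2.5x = 686/15 + (2/15)x gives x* = 28253/79 and P* = 7380/79.
With the subsidy, sellers receive Ps = Pb + 52 for each unit, where Pb is the price buyers pay.
On the curves, Pb = 987.5 - 2.5x and Ps = 686/15 + (2/15)x; the wedge Ps − Pb = 52 gives 686/15 + (2/15)x − (987.5 - 2.5x) = 52, so x' = 29813/79.
Then Pb = 987.5 − 2.5·(29813/79) = 3480/79 and Ps = 686/15 + (2/15)·(29813/79) = 7588/79.

x' = 29813/79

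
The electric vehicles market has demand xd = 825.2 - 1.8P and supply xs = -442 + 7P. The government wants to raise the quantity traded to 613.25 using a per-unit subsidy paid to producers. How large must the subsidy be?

Required subsidy s = 33 per unit

At x = 613.25, invert demand for the buyer price: Pb = (825.2 − 613.25)/1.8 = 117.75; invert supply for the seller price: Ps = (613.25 − (-442))/7 = 150.75.
The subsidy must fill the gap: s = Ps − Pb = 150.75 − 117.75 = 33.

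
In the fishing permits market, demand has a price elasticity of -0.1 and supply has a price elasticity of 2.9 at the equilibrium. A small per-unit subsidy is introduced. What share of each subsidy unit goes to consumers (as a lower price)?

For a small subsidy around the equilibrium, the benefit split depends on the relative slopes, which at a point are proportional to the elasticities.
Buyer share = εs/(εs + |εd|) = 2.9/(2.9 + 0.1) = 29/30; seller share = |εd|/(εs + |εd|) = 1/30.

Consumer share = 29/30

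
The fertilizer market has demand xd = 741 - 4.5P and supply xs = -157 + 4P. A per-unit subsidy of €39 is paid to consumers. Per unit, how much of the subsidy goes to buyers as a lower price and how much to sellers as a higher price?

Pre-subsidy: 741 - 4.5P = -157 + 4P gives P* = 1796/17, x* = 4515/17.
With the rebate, buyers effectively pay Pb = Ps − 39, where Ps is the price sellers receive.
Demand in terms of Ps becomes xd = 741 − 4.5(Ps − 39) = 916.5 - 4.5Ps. Setting this equal to supply: 916.5 - 4.5Ps = -157 + 4Ps, so Ps = 2147/17.
Buyers pay Pb = 2147/17 − 39 = 1484/17; x' = -157 + 4·(2147/17) = 5919/17.
Buyers' price falls by P* − Pb = 1796/17 − 1484/17 = 312/17; sellers' price rises by Ps − P* = 2147/17 − 1796/17 = 351/17.

Buyers gain 312/17 per unit; sellers gain 351/17 per unit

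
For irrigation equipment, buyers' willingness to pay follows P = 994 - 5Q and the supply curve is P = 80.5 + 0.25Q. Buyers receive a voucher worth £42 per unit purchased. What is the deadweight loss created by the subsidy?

Deadweight loss = £168

Pre-subsidy: 994 - 5Q = 80.5 + 0.25Q gives Q* = 174 and P* = 124.
With the rebate, buyers effectively pay Pb = Ps − 42, where Ps is the price sellers receive.
On the curves, Pb = 994 - 5Q and Ps = 80.5 + 0.25Q; the wedge Ps − Pb = 42 gives 80.5 + 0.25Q − (994 - 5Q) = 42, so Q' = 182.
Then Pb = 994 − 5·182 = 84 and Ps = 80.5 + 0.25·182 = 126.
The subsidy expands output by 182 − 174 = 8 past the efficient level; on those units the gap between marginal cost and willingness to pay runs from 0 up to 42.
DWL = ½ × 42 × 8 = 168.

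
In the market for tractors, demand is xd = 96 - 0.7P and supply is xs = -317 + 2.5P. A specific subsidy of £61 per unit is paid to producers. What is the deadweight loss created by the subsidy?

Pre-subsidy: 96 - 0.7P = -317 + 2.5P gives P* = 129.0625, x* = 5.65625.
With the subsidy, sellers receive Ps = Pb + 61 for each unit, where Pb is the price buyers pay.
Supply in terms of Pb becomes xs = -317 + 2.5(Pb + 61) = -164.5 + 2.5Pb. Setting this equal to demand: 96 - 0.7Pb = -164.5 + 2.5Pb, so Pb = 81.40625.
Sellers receive Ps = 81.40625 + 61 = 142.40625; x' = 96 − 0.7·81.40625 = 39.015625.
The subsidy expands output by 39.015625 − 5.65625 = 33.359375 past the efficient level; on those units the gap between marginal cost and willingness to pay runs from 0 up to 61.
DWL = ½ × 61 × 33.359375 = 1017.4609375.

Deadweight loss = £1017.4609375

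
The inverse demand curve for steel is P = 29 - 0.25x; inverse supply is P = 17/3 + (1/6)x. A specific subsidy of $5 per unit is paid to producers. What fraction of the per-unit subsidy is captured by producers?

Pre-subsidy: 29 - 0.25x = 17/3 + (1/6)x gives x* = 56 and P* = 15.
With the subsidy, sellers receive Ps = Pb + 5 for each unit, where Pb is the price buyers pay.
On the curves, Pb = 29 - 0.25x and Ps = 17/3 + (1/6)x; the wedge Ps − Pb = 5 gives 17/3 + (1/6)x − (29 - 0.25x) = 5, so x' = 68.
Then Pb = 29 − 0.25·68 = 12 and Ps = 17/3 + (1/6)·68 = 17.
Buyers' price falls by P* − Pb = 15 − 12 = 3; sellers' price rises by Ps − P* = 17 − 15 = 2.
So producers capture 2/5 = 0.4 of each unit of subsidy.

Producer share = 0.4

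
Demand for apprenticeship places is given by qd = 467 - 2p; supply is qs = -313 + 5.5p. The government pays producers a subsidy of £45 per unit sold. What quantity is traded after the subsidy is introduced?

Pre-subsidy: 467 - 2p = -313 + 5.5p gives p* = 104, q* = 259.
With the subsidy, sellers receive ps = pb + 45 for each unit, where pb is the price buyers pay.
Supply in terms of pb becomes qs = -313 + 5.5(pb + 45) = -65.5 + 5.5pb. Setting this equal to demand: 467 - 2pb = -65.5 + 5.5pb, so pb = 71.
Sellers receive ps = 71 + 45 = 116; q' = 467 − 2·71 = 325.

q' = 325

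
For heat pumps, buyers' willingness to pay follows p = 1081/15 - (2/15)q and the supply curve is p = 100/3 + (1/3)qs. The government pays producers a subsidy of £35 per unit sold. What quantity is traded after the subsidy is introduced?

q' = 158

Pre-subsidy: 1081/15 - (2/15)q = 100/3 + (1/3)q gives q* = 83 and p* = 61.
With the subsidy, sellers receive ps = pb + 35 for each unit, where pb is the price buyers pay.
On the curves, pb = 1081/15 - (2/15)q and ps = 100/3 + (1/3)q; the wedge ps − pb = 35 gives 100/3 + (1/3)q − (1081/15 - (2/15)q) = 35, so q' = 158.
Then pb = 1081/15 − (2/15)·158 = 51 and ps = 100/3 + (1/3)·158 = 86.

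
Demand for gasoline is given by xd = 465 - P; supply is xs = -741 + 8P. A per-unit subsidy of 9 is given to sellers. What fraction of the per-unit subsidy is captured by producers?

Producer share = 1/9

Pre-subsidy: 465 - P = -741 + 8P gives P* = 134, x* = 331.
With the subsidy, sellers receive Ps = Pb + 9 for each unit, where Pb is the price buyers pay.
Supply in terms of Pb becomes xs = -741 + 8(Pb + 9) = -669 + 8Pb. Setting this equal to demand: 465 - Pb = -669 + 8Pb, so Pb = 126.
Sellers receive Ps = 126 + 9 = 135; x' = 465 − 1·126 = 339.
Buyers' price falls by P* − Pb = 134 − 126 = 8; sellers' price rises by Ps − P* = 135 − 134 = 1.
So producers capture 1/9 = 1/9 of each unit of subsidy.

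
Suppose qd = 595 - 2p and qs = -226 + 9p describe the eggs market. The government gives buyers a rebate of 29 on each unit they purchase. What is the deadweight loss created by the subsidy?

Pre-subsidy: 595 - 2p = -226 + 9p gives p* = 821/11, q* = 4903/11.
With the rebate, buyers effectively pay pb = ps − 29, where ps is the price sellers receive.
Demand in terms of ps becomes qd = 595 − 2(ps − 29) = 653 - 2ps. Setting this equal to supply: 653 - 2ps = -226 + 9ps, so ps = 879/11.
Buyers pay pb = 879/11 − 29 = 560/11; q' = -226 + 9·(879/11) = 5425/11.
The subsidy expands output by 5425/11 − 4903/11 = 522/11 past the efficient level; on those units the gap between marginal cost and willingness to pay runs from 0 up to 29.
DWL = ½ × 29 × 522/11 = 7569/11.

Deadweight loss = 7569/11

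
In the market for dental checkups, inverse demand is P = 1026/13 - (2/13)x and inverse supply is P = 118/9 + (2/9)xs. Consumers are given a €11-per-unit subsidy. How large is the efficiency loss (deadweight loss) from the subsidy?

Deadweight loss = €160.875

Pre-subsidy: 1026/13 - (2/13)x = 118/9 + (2/9)x gives x* = 175 and P* = 52.
With the rebate, buyers effectively pay Pb = Ps − 11, where Ps is the price sellers receive.
On the curves, Pb = 1026/13 - (2/13)x and Ps = 118/9 + (2/9)x; the wedge Ps − Pb = 11 gives 118/9 + (2/9)x − (1026/13 - (2/13)x) = 11, so x' = 204.25.
Then Pb = 1026/13 − (2/13)·204.25 = 47.5 and Ps = 118/9 + (2/9)·204.25 = 58.5.
The subsidy expands output by 204.25 − 175 = 29.25 past the efficient level; on those units the gap between marginal cost and willingness to pay runs from 0 up to 11.
DWL = ½ × 11 × 29.25 = 160.875.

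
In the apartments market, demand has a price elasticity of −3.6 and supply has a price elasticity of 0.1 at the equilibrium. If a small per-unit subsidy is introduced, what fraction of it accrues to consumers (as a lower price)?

For a small subsidy around the equilibrium, the benefit split depends on the relative slopes, which at a point are proportional to the elasticities.
Buyer share = εs/(εs + |εd|) = 0.1/(0.1 + 3.6) = 1/37; seller share = |εd|/(εs + |εd|) = 36/37.

Consumer share = 1/37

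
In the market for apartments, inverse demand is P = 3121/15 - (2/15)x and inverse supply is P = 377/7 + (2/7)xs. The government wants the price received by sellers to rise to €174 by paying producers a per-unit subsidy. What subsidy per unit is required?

At a seller price of 174, quantity supplied is -188.5 + 3.5·174 = 420.5.
Buyers absorb 420.5 only when they pay Pb = 3121/15 − (2/15)·420.5 = 152.
s = Ps − Pb = 174 − 152 = 22.

Required subsidy s = €22 per unit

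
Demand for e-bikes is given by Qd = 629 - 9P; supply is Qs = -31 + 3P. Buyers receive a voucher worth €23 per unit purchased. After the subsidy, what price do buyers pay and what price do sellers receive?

Buyers pay €49.25; sellers receive €72.25

Pre-subsidy: 629 - 9P = -31 + 3P gives P* = 55, Q* = 134.
With the rebate, buyers effectively pay Pb = Ps − 23, where Ps is the price sellers receive.
Demand in terms of Ps becomes Qd = 629 − 9(Ps − 23) = 836 - 9Ps. Setting this equal to supply: 836 - 9Ps = -31 + 3Ps, so Ps = 72.25.
Buyers pay Pb = 72.25 − 23 = 49.25; Q' = -31 + 3·72.25 = 185.75.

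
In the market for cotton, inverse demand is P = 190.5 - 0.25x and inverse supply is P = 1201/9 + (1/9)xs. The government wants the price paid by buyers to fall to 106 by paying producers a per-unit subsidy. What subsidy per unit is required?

At a buyer price of 106, quantity demanded is 762 − 4·106 = 338.
Sellers supply 338 only when they receive Ps = 1201/9 + (1/9)·338 = 171.
s = Ps − Pb = 171 − 106 = 65.

Required subsidy s = 65 per unit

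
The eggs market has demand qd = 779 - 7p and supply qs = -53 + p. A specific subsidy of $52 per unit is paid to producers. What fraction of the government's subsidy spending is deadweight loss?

Pre-subsidy: 779 - 7p = -53 + p gives p* = 104, q* = 51.
With the subsidy, sellers receive ps = pb + 52 for each unit, where pb is the price buyers pay.
Supply in terms of pb becomes qs = -53 + 1(pb + 52) = -1 + pb. Setting this equal to demand: 779 - 7pb = -1 + pb, so pb = 97.5.
Sellers receive ps = 97.5 + 52 = 149.5; q' = 779 − 7·97.5 = 96.5.
ΔCS = ½(51 + 96.5)(104 − 97.5) = 479.375; ΔPS = ½(51 + 96.5)(149.5 − 104) = 3355.625.
Government spending = 52 × 96.5 = 5018.
DWL = ½ × 52 × (96.5 − 51) = 1183; fraction = 1183 / 5018 = 91/386.

DWL / government spending = 91/386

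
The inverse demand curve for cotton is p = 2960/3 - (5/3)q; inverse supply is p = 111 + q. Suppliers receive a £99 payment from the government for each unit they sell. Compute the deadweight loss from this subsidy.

Deadweight loss = £1837.6875

Pre-subsidy: 2960/3 - (5/3)q = 111 + q gives q* = 328.375 and p* = 439.375.
With the subsidy, sellers receive ps = pb + 99 for each unit, where pb is the price buyers pay.
On the curves, pb = 2960/3 - (5/3)q and ps = 111 + q; the wedge ps − pb = 99 gives 111 + q − (2960/3 - (5/3)q) = 99, so q' = 365.5.
Then pb = 2960/3 − (5/3)·365.5 = 377.5 and ps = 111 + 1·365.5 = 476.5.
The subsidy expands output by 365.5 − 328.375 = 37.125 past the efficient level; on those units the gap between marginal cost and willingness to pay runs from 0 up to 99.
DWL = ½ × 99 × 37.125 = 1837.6875.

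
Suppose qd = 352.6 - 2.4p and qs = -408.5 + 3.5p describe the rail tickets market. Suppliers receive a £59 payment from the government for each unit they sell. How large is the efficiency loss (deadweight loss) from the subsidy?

Pre-subsidy: 352.6 - 2.4p = -408.5 + 3.5p gives p* = 129, q* = 43.
With the subsidy, sellers receive ps = pb + 59 for each unit, where pb is the price buyers pay.
Supply in terms of pb becomes qs = -408.5 + 3.5(pb + 59) = -202 + 3.5pb. Setting this equal to demand: 352.6 - 2.4pb = -202 + 3.5pb, so pb = 94.
Sellers receive ps = 94 + 59 = 153; q' = 352.6 − 2.4·94 = 127.
The subsidy expands output by 127 − 43 = 84 past the efficient level; on those units the gap between marginal cost and willingness to pay runs from 0 up to 59.
DWL = ½ × 59 × 84 = 2478.

Deadweight loss = £2478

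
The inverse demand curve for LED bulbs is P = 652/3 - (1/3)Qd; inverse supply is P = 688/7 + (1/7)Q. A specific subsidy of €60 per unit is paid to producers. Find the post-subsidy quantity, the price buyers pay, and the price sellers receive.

Pre-subsidy: 652/3 - (1/3)Q = 688/7 + (1/7)Q gives Q* = 250 and P* = 134.
With the subsidy, sellers receive Ps = Pb + 60 for each unit, where Pb is the price buyers pay.
On the curves, Pb = 652/3 - (1/3)Q and Ps = 688/7 + (1/7)Q; the wedge Ps − Pb = 60 gives 688/7 + (1/7)Q − (652/3 - (1/3)Q) = 60, so Q' = 376.
Then Pb = 652/3 − (1/3)·376 = 92 and Ps = 688/7 + (1/7)·376 = 152.

Q' = 376; buyers pay €92; sellers receive €152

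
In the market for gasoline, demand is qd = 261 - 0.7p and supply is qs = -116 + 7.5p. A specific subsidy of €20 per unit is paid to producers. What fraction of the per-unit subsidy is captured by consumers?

Consumer share = 75/82

Pre-subsidy: 261 - 0.7p = -116 + 7.5p gives p* = 1885/41, q* = 18763/82.
With the subsidy, sellers receive ps = pb + 20 for each unit, where pb is the price buyers pay.
Supply in terms of pb becomes qs = -116 + 7.5(pb + 20) = 34 + 7.5pb. Setting this equal to demand: 261 - 0.7pb = 34 + 7.5pb, so pb = 1135/41.
Sellers receive ps = 1135/41 + 20 = 1955/41; q' = 261 − 0.7·(1135/41) = 19813/82.
Buyers' price falls by p* − pb = 1885/41 − 1135/41 = 750/41; sellers' price rises by ps − p* = 1955/41 − 1885/41 = 70/41.
So consumers capture (750/41)/20 = 75/82 of each unit of subsidy.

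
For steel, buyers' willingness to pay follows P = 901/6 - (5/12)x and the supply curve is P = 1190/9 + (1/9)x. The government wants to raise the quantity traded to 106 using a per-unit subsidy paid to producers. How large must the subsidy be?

Required subsidy s = 38 per unit

At x = 106, from the demand curve buyers pay Pb = 901/6 − (5/12)·106 = 106; from the supply curve sellers need Ps = 1190/9 + (1/9)·106 = 144.
The subsidy must fill the gap: s = Ps − Pb = 144 − 106 = 38.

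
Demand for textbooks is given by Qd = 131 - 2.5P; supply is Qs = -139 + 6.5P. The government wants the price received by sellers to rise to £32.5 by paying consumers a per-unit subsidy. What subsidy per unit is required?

At a seller price of 32.5, quantity supplied is -139 + 6.5·32.5 = 72.25.
Buyers absorb 72.25 only when they pay Pb with 131 − 2.5·Pb = 72.25, i.e. Pb = 23.5.
s = Ps − Pb = 32.5 − 23.5 = 9.

Required subsidy s = £9 per unit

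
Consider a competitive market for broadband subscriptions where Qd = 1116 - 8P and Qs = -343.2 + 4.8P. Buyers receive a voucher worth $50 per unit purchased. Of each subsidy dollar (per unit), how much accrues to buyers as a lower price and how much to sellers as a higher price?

Buyers gain $18.75 per unit; sellers gain $31.25 per unit

Pre-subsidy: 1116 - 8P = -343.2 + 4.8P gives P* = 114, Q* = 204.
With the rebate, buyers effectively pay Pb = Ps − 50, where Ps is the price sellers receive.
Demand in terms of Ps becomes Qd = 1116 − 8(Ps − 50) = 1516 - 8Ps. Setting this equal to supply: 1516 - 8Ps = -343.2 + 4.8Ps, so Ps = 145.25.
Buyers pay Pb = 145.25 − 50 = 95.25; Q' = -343.2 + 4.8·145.25 = 354.
Buyers' price falls by P* − Pb = 114 − 95.25 = 18.75; sellers' price rises by Ps − P* = 145.25 − 114 = 31.25.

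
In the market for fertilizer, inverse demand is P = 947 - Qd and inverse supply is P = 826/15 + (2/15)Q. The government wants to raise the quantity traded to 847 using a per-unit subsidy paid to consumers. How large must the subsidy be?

Required subsidy s = 68 per unit

At Q = 847, from the demand curve buyers pay Pb = 947 − 1·847 = 100; from the supply curve sellers need Ps = 826/15 + (2/15)·847 = 168.
The subsidy must fill the gap: s = Ps − Pb = 168 − 100 = 68.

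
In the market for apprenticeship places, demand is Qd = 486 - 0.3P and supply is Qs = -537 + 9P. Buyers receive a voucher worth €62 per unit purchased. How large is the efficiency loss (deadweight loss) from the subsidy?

Pre-subsidy: 486 - 0.3P = -537 + 9P gives P* = 110, Q* = 453.
With the rebate, buyers effectively pay Pb = Ps − 62, where Ps is the price sellers receive.
Demand in terms of Ps becomes Qd = 486 − 0.3(Ps − 62) = 504.6 - 0.3Ps. Setting this equal to supply: 504.6 - 0.3Ps = -537 + 9Ps, so Ps = 112.
Buyers pay Pb = 112 − 62 = 50; Q' = -537 + 9·112 = 471.
The subsidy expands output by 471 − 453 = 18 past the efficient level; on those units the gap between marginal cost and willingness to pay runs from 0 up to 62.
DWL = ½ × 62 × 18 = 558.

Deadweight loss = €558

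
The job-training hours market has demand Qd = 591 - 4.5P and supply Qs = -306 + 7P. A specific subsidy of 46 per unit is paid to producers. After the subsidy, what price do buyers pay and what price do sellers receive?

Pre-subsidy: 591 - 4.5P = -306 + 7P gives P* = 78, Q* = 240.
With the subsidy, sellers receive Ps = Pb + 46 for each unit, where Pb is the price buyers pay.
Supply in terms of Pb becomes Qs = -306 + 7(Pb + 46) = 16 + 7Pb. Setting this equal to demand: 591 - 4.5Pb = 16 + 7Pb, so Pb = 50.
Sellers receive Ps = 50 + 46 = 96; Q' = 591 − 4.5·50 = 366.

Buyers pay 50; sellers receive 96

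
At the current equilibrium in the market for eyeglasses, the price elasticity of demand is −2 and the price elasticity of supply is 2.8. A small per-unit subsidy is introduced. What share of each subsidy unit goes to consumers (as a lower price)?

Consumer share = 7/12

For a small subsidy around the equilibrium, the benefit split depends on the relative slopes, which at a point are proportional to the elasticities.
Buyer share = εs/(εs + |εd|) = 2.8/(2.8 + 2) = 7/12; seller share = |εd|/(εs + |εd|) = 5/12.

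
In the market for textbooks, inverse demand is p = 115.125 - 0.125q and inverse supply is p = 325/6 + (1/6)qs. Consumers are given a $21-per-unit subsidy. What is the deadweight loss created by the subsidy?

Pre-subsidy: 115.125 - 0.125q = 325/6 + (1/6)q gives q* = 209 and p* = 89.
With the rebate, buyers effectively pay pb = ps − 21, where ps is the price sellers receive.
On the curves, pb = 115.125 - 0.125q and ps = 325/6 + (1/6)q; the wedge ps − pb = 21 gives 325/6 + (1/6)q − (115.125 - 0.125q) = 21, so q' = 281.
Then pb = 115.125 − 0.125·281 = 80 and ps = 325/6 + (1/6)·281 = 101.
The subsidy expands output by 281 − 209 = 72 past the efficient level; on those units the gap between marginal cost and willingness to pay runs from 0 up to 21.
DWL = ½ × 21 × 72 = 756.

Deadweight loss = $756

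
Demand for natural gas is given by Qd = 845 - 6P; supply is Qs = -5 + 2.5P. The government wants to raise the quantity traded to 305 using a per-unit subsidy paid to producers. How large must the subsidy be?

Required subsidy s = 34 per unit

At Q = 305, invert demand for the buyer price: Pb = (845 − 305)/6 = 90; invert supply for the seller price: Ps = (305 − (-5))/2.5 = 124.
The subsidy must fill the gap: s = Ps − Pb = 124 − 90 = 34.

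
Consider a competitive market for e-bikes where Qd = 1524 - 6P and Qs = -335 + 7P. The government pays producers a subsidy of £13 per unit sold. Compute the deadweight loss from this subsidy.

Pre-subsidy: 1524 - 6P = -335 + 7P gives P* = 143, Q* = 666.
With the subsidy, sellers receive Ps = Pb + 13 for each unit, where Pb is the price buyers pay.
Supply in terms of Pb becomes Qs = -335 + 7(Pb + 13) = -244 + 7Pb. Setting this equal to demand: 1524 - 6Pb = -244 + 7Pb, so Pb = 136.
Sellers receive Ps = 136 + 13 = 149; Q' = 1524 − 6·136 = 708.
The subsidy expands output by 708 − 666 = 42 past the efficient level; on those units the gap between marginal cost and willingness to pay runs from 0 up to 13.
DWL = ½ × 13 × 42 = 273.

Deadweight loss = £273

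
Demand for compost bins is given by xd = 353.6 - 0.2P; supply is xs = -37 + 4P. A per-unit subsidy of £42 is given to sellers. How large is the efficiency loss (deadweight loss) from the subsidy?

Deadweight loss = £168

Pre-subsidy: 353.6 - 0.2P = -37 + 4P gives P* = 93, x* = 335.
With the subsidy, sellers receive Ps = Pb + 42 for each unit, where Pb is the price buyers pay.
Supply in terms of Pb becomes xs = -37 + 4(Pb + 42) = 131 + 4Pb. Setting this equal to demand: 353.6 - 0.2Pb = 131 + 4Pb, so Pb = 53.
Sellers receive Ps = 53 + 42 = 95; x' = 353.6 − 0.2·53 = 343.
The subsidy expands output by 343 − 335 = 8 past the efficient level; on those units the gap between marginal cost and willingness to pay runs from 0 up to 42.
DWL = ½ × 42 × 8 = 168.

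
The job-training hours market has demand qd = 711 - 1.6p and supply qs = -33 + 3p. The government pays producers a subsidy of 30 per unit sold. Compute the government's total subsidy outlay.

Government cost = 333630/23

Pre-subsidy: 711 - 1.6p = -33 + 3p gives p* = 3720/23, q* = 10401/23.
With the subsidy, sellers receive ps = pb + 30 for each unit, where pb is the price buyers pay.
Supply in terms of pb becomes qs = -33 + 3(pb + 30) = 57 + 3pb. Setting this equal to demand: 711 - 1.6pb = 57 + 3pb, so pb = 3270/23.
Sellers receive ps = 3270/23 + 30 = 3960/23; q' = 711 − 1.6·(3270/23) = 11121/23.
Government outlay = subsidy × quantity = 30 × 11121/23 = 333630/23.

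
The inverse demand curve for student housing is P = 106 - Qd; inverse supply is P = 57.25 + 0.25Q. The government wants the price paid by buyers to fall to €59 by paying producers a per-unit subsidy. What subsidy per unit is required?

At a buyer price of 59, quantity demanded is 106 − 1·59 = 47.
Sellers supply 47 only when they receive Ps = 57.25 + 0.25·47 = 69.
s = Ps − Pb = 69 − 59 = 10.

Required subsidy s = €10 per unit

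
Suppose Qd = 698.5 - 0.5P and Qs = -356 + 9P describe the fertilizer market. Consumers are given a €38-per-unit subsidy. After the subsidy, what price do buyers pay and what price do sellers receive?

Buyers pay €75; sellers receive €113

Pre-subsidy: 698.5 - 0.5P = -356 + 9P gives P* = 111, Q* = 643.
With the rebate, buyers effectively pay Pb = Ps − 38, where Ps is the price sellers receive.
Demand in terms of Ps becomes Qd = 698.5 − 0.5(Ps − 38) = 717.5 - 0.5Ps. Setting this equal to supply: 717.5 - 0.5Ps = -356 + 9Ps, so Ps = 113.
Buyers pay Pb = 113 − 38 = 75; Q' = -356 + 9·113 = 661.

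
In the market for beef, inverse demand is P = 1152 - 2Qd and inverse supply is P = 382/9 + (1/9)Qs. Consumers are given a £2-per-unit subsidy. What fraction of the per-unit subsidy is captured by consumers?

Consumer share = 18/19

Pre-subsidy: 1152 - 2Q = 382/9 + (1/9)Q gives Q* = 9986/19 and P* = 1916/19.
With the rebate, buyers effectively pay Pb = Ps − 2, where Ps is the price sellers receive.
On the curves, Pb = 1152 - 2Q and Ps = 382/9 + (1/9)Q; the wedge Ps − Pb = 2 gives 382/9 + (1/9)Q − (1152 - 2Q) = 2, so Q' = 10004/19.
Then Pb = 1152 − 2·(10004/19) = 1880/19 and Ps = 382/9 + (1/9)·(10004/19) = 1918/19.
Buyers' price falls by P* − Pb = 1916/19 − 1880/19 = 36/19; sellers' price rises by Ps − P* = 1918/19 − 1916/19 = 2/19.
So consumers capture (36/19)/2 = 18/19 of each unit of subsidy.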